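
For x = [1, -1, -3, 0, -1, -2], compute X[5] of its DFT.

X[5] = Σ(n=0 to 5) x[n] · ω_6^(5n) where ω_6 = e^(-2πi/6)
= (1)·ω_6^0 + (-1)·ω_6^5 + (-3)·ω_6^10 + (0)·ω_6^15 + (-1)·ω_6^20 + (-2)·ω_6^25

X[5] = 1.5000-0.8660i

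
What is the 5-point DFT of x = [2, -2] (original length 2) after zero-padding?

Original 2-point DFT: [0, 4]
Zero-padded 5-point DFT provides frequency interpolation.

DFT_5([x, 0, ...]) = [0, 1.3820+1.9021i, 3.6180+1.1756i, 3.6180-1.1756i, 1.3820-1.9021i]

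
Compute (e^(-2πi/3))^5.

Since ω_3^3 = 1, powers reduce modulo 3.
5 mod 3 = 2
So ω_3^5 = ω_3^2 = e^(-2πi·2/3)

ω_3^5 = ω_3^2 = -0.5000+0.8660i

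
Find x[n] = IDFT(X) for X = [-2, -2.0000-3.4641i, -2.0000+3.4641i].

x[n] = (1/3) Σ(k=0 to 2) X[k] · e^(2πikn/3)

Computing each x[n]:
x[0] = -2
x[1] = 2
x[2] = -2

x = [-2, 2, -2]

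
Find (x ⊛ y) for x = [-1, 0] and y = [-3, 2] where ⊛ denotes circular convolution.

(x ⊛ y)[n] = Σ(m=0 to 1) x[m] · y[(n-m) mod 2]

Computing each output sample:
(x ⊛ y)[0] = 3
(x ⊛ y)[1] = -2

x ⊛ y = [3, -2]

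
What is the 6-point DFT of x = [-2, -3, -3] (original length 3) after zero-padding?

Original 3-point DFT: [-8, 1, 1]
Zero-padded 6-point DFT provides frequency interpolation.

DFT_6([x, 0, ...]) = [-8, -2.0000+5.1962i, 1, -2, 1, -2.0000-5.1962i]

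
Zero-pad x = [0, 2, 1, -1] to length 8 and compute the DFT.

Original 4-point DFT: [2, -1-3i, 0, -1+3i]
Zero-padded 8-point DFT provides frequency interpolation.

DFT_8([x, 0, ...]) = [2, 2.1213-1.7071i, -1-3i, -2.1213+0.2929i, 0, -2.1213-0.2929i, -1+3i, 2.1213+1.7071i]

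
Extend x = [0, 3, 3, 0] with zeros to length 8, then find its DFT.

Original 4-point DFT: [6, -3-3i, 0, -3+3i]
Zero-padded 8-point DFT provides frequency interpolation.

DFT_8([x, 0, ...]) = [6, 2.1213-5.1213i, -3-3i, -2.1213+0.8787i, 0, -2.1213-0.8787i, -3+3i, 2.1213+5.1213i]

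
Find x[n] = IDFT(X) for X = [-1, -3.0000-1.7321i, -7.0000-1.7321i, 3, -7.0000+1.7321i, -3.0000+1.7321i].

x[n] = (1/6) Σ(k=0 to 5) X[k] · e^(2πikn/6)

Computing each x[n]:
x[0] = -3
x[1] = 1
x[2] = 2
x[3] = -2
x[4] = 2
x[5] = -1

x = [-3, 1, 2, -2, 2, -1]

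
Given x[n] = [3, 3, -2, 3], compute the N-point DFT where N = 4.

X[k] = Σ(n=0 to 3) x[n] · ω_4^(nk)
where ω_4 = e^(-2πi/4)

Computing each X[k]:
X[0] = 7
X[1] = 5
X[2] = -5
X[3] = 5

X = [7, 5, -5, 5]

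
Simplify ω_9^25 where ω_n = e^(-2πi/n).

Since ω_9^9 = 1, powers reduce modulo 9.
25 mod 9 = 7
So ω_9^25 = ω_9^7 = e^(-2πi·7/9)

ω_9^25 = ω_9^7 = 0.1736+0.9848i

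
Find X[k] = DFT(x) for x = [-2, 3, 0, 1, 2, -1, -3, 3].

X[k] = Σ(n=0 to 7) x[n] · ω_8^(nk)
where ω_8 = e^(-2πi/8)

Computing each X[k]:
X[0] = 3
X[1] = 0.2426-4.4142i
X[2] = 3+2i
X[3] = -8.2426+1.5858i
X[4] = -9
X[5] = -8.2426-1.5858i
X[6] = 3-2i
X[7] = 0.2426+4.4142i

X = [3, 0.2426-4.4142i, 3+2i, -8.2426+1.5858i, -9, -8.2426-1.5858i, 3-2i, 0.2426+4.4142i]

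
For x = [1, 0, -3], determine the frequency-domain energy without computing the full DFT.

Parseval: Σ|x[n]|² = (1/N)Σ|X[k]|², so Σ|X[k]|² = N·Σ|x[n]|² = 3·10.0000

Σ|X[k]|² = N·Σ|x[n]|² = 3·10.0000 = 30.0000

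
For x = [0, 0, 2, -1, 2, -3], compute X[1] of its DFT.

X[1] = Σ(n=0 to 5) x[n] · ω_6^(1n) where ω_6 = e^(-2πi/6)
= (0)·ω_6^0 + (0)·ω_6^1 + (2)·ω_6^2 + (-1)·ω_6^3 + (2)·ω_6^4 + (-3)·ω_6^5

X[1] = -2.5000-2.5981i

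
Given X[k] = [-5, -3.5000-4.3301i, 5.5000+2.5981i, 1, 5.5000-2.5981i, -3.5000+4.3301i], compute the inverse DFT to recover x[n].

x[n] = (1/6) Σ(k=0 to 5) X[k] · e^(2πikn/6)

Computing each x[n]:
x[0] = 0
x[1] = -2
x[2] = 1
x[3] = 2
x[4] = -3
x[5] = -3

x = [0, -2, 1, 2, -3, -3]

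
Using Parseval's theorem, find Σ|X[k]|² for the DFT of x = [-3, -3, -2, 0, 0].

Parseval: Σ|x[n]|² = (1/N)Σ|X[k]|², so Σ|X[k]|² = N·Σ|x[n]|² = 5·22.0000

Σ|X[k]|² = N·Σ|x[n]|² = 5·22.0000 = 110.0000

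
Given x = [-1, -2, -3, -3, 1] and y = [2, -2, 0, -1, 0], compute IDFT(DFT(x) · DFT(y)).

(x ⊛ y)[n] = Σ(m=0 to 4) x[m] · y[(n-m) mod 5]

Computing each output sample:
(x ⊛ y)[0] = -1
(x ⊛ y)[1] = 1
(x ⊛ y)[2] = -3
(x ⊛ y)[3] = 1
(x ⊛ y)[4] = 10

x ⊛ y = [-1, 1, -3, 1, 10]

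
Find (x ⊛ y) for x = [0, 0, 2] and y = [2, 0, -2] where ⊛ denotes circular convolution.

(x ⊛ y)[n] = Σ(m=0 to 2) x[m] · y[(n-m) mod 3]

Computing each output sample:
(x ⊛ y)[0] = 0
(x ⊛ y)[1] = -4
(x ⊛ y)[2] = 4

x ⊛ y = [0, -4, 4]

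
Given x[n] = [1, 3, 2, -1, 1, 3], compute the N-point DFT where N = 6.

X[k] = Σ(n=0 to 5) x[n] · ω_6^(nk)
where ω_6 = e^(-2πi/6)

Computing each X[k]:
X[0] = 9
X[1] = 3.5000-0.8660i
X[2] = -4.5000+0.8660i
X[3] = -1
X[4] = -4.5000-0.8660i
X[5] = 3.5000+0.8660i

X = [9, 3.5000-0.8660i, -4.5000+0.8660i, -1, -4.5000-0.8660i, 3.5000+0.8660i]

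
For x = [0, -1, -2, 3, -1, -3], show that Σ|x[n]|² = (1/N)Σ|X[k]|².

Time domain:
Σ|x[n]|² = |0|² + |-1|² + |-2|² + |3|² + |-1|² + |-3|² = 24.0000

Frequency domain:
(1/6)Σ|X[k]|² = (1/6)(|-4|² + |-3.5000-0.8660i|² + |6.5000-2.5981i|² + |-2|² + |6.5000+2.5981i|² + |-3.5000+0.8660i|²) = (1/6)·144.0000 = 24.0000

Both sides agree, confirming Parseval's theorem.

Σ|x[n]|² = (1/N)Σ|X[k]|² = 24.0000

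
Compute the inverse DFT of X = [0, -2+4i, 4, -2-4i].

x[n] = (1/4) Σ(k=0 to 3) X[k] · e^(2πikn/4)

Computing each x[n]:
x[0] = 0
x[1] = -3
x[2] = 2
x[3] = 1

x = [0, -3, 2, 1]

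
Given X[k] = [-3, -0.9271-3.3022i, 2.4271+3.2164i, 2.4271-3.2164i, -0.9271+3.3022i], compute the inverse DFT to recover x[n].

x[n] = (1/5) Σ(k=0 to 4) X[k] · e^(2πikn/5)

Computing each x[n]:
x[0] = 0
x[1] = -1
x[2] = 2
x[3] = -2
x[4] = -2

x = [0, -1, 2, -2, -2]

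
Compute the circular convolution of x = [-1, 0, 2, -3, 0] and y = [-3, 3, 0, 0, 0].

(x ⊛ y)[n] = Σ(m=0 to 4) x[m] · y[(n-m) mod 5]

Computing each output sample:
(x ⊛ y)[0] = 3
(x ⊛ y)[1] = -3
(x ⊛ y)[2] = -6
(x ⊛ y)[3] = 15
(x ⊛ y)[4] = -9

x ⊛ y = [3, -3, -6, 15, -9]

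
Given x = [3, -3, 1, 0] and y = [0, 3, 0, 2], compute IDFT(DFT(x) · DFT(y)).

(x ⊛ y)[n] = Σ(m=0 to 3) x[m] · y[(n-m) mod 4]

Computing each output sample:
(x ⊛ y)[0] = -6
(x ⊛ y)[1] = 11
(x ⊛ y)[2] = -9
(x ⊛ y)[3] = 9

x ⊛ y = [-6, 11, -9, 9]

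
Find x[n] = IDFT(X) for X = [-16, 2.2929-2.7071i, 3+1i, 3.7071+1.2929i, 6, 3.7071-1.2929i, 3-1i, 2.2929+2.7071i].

x[n] = (1/8) Σ(k=0 to 7) X[k] · e^(2πikn/8)

Computing each x[n]:
x[0] = 1
x[1] = -3
x[2] = -1
x[3] = -2
x[4] = -2
x[5] = -3
x[6] = -3
x[7] = -3

x = [1, -3, -1, -2, -2, -3, -3, -3]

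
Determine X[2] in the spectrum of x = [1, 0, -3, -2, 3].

X[2] = Σ(n=0 to 4) x[n] · ω_5^(2n) where ω_5 = e^(-2πi/5)
= (1)·ω_5^0 + (0)·ω_5^2 + (-3)·ω_5^4 + (-2)·ω_5^6 + (3)·ω_5^8

X[2] = -2.9721+0.8123i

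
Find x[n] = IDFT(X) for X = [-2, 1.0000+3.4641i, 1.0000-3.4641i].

x[n] = (1/3) Σ(k=0 to 2) X[k] · e^(2πikn/3)

Computing each x[n]:
x[0] = 0
x[1] = -3
x[2] = 1

x = [0, -3, 1]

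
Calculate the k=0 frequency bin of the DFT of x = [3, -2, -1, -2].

X[0] = Σ(n=0 to 3) x[n] · ω_4^0 = Σ x[n]
= (3) + (-2) + (-1) + (-2)

X[0] = -2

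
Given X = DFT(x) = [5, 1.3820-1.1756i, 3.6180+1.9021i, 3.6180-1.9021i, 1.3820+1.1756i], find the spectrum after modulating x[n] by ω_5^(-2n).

Modulation property: DFT(ω_5^(-2n)·x[n]) = X[(k-2) mod 5], so circularly shift X by 2 positions.

X[k-2] = [3.6180-1.9021i, 1.3820+1.1756i, 5, 1.3820-1.1756i, 3.6180+1.9021i]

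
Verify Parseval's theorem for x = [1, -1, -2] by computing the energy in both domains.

Time domain:
Σ|x[n]|² = |1|² + |-1|² + |-2|² = 6.0000

Frequency domain:
(1/3)Σ|X[k]|² = (1/3)(|-2|² + |2.5000-0.8660i|² + |2.5000+0.8660i|²) = (1/3)·18.0000 = 6.0000

Both sides agree, confirming Parseval's theorem.

Σ|x[n]|² = (1/N)Σ|X[k]|² = 6.0000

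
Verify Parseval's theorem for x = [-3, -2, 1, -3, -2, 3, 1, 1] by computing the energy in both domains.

Time domain:
Σ|x[n]|² = |-3|² + |-2|² + |1|² + |-3|² + |-2|² + |3|² + |1|² + |1|² = 38.0000

Frequency domain:
(1/8)Σ|X[k]|² = (1/8)(|-4|² + |-1.7071+6.3640i|² + |-7-3i|² + |-0.2929+6.3640i|² + |-2|² + |-0.2929-6.3640i|² + |-7+3i|² + |-1.7071-6.3640i|²) = (1/8)·304.0000 = 38.0000

Both sides agree, confirming Parseval's theorem.

Σ|x[n]|² = (1/N)Σ|X[k]|² = 38.0000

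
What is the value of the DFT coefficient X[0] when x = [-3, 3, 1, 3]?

X[0] = Σ(n=0 to 3) x[n] · ω_4^0 = Σ x[n]
= (-3) + (3) + (1) + (3)

X[0] = 4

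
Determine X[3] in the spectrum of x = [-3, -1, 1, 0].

X[3] = Σ(n=0 to 3) x[n] · ω_4^(3n) where ω_4 = e^(-2πi/4)
= (-3)·ω_4^0 + (-1)·ω_4^3 + (1)·ω_4^6 + (0)·ω_4^9

X[3] = -4-1i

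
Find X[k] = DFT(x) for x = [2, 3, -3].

X[k] = Σ(n=0 to 2) x[n] · ω_3^(nk)
where ω_3 = e^(-2πi/3)

Computing each X[k]:
X[0] = 2
X[1] = 2.0000-5.1962i
X[2] = 2.0000+5.1962i

X = [2, 2.0000-5.1962i, 2.0000+5.1962i]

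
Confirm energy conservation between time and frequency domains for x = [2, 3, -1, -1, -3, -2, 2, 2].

Time domain:
Σ|x[n]|² = |2|² + |3|² + |-1|² + |-1|² + |-3|² + |-2|² + |2|² + |2|² = 36.0000

Frequency domain:
(1/8)Σ|X[k]|² = (1/8)(|2|² + |10.6569+1.5858i|² + |-2|² + |-0.6569-4.4142i|² + |-2|² + |-0.6569+4.4142i|² + |-2|² + |10.6569-1.5858i|²) = (1/8)·288.0000 = 36.0000

Both sides agree, confirming Parseval's theorem.

Σ|x[n]|² = (1/N)Σ|X[k]|² = 36.0000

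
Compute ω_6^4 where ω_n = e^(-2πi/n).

ω_6^4 = e^(-2πi·4/6)
= cos(-2π·4/6) + i·sin(-2π·4/6)
= cos(-8π/6) + i·sin(-8π/6)

ω_6^4 = cos(-8π/6) + i·sin(-8π/6) = -0.5000+0.8660i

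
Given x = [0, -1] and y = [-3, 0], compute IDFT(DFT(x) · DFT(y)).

(x ⊛ y)[n] = Σ(m=0 to 1) x[m] · y[(n-m) mod 2]

Computing each output sample:
(x ⊛ y)[0] = 0
(x ⊛ y)[1] = 3

x ⊛ y = [0, 3]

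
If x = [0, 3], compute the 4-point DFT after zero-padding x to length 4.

Original 2-point DFT: [3, -3]
Zero-padded 4-point DFT provides frequency interpolation.

DFT_4([x, 0, ...]) = [3, -3i, -3, 3i]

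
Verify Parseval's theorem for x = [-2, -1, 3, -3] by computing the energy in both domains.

Time domain:
Σ|x[n]|² = |-2|² + |-1|² + |3|² + |-3|² = 23.0000

Frequency domain:
(1/4)Σ|X[k]|² = (1/4)(|-3|² + |-5-2i|² + |5|² + |-5+2i|²) = (1/4)·92.0000 = 23.0000

Both sides agree, confirming Parseval's theorem.

Σ|x[n]|² = (1/N)Σ|X[k]|² = 23.0000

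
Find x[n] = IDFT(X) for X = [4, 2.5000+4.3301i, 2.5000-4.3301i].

x[n] = (1/3) Σ(k=0 to 2) X[k] · e^(2πikn/3)

Computing each x[n]:
x[0] = 3
x[1] = -2
x[2] = 3

x = [3, -2, 3]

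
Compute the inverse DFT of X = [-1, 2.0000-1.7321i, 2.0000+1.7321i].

x[n] = (1/3) Σ(k=0 to 2) X[k] · e^(2πikn/3)

Computing each x[n]:
x[0] = 1
x[1] = 0
x[2] = -2

x = [1, 0, -2]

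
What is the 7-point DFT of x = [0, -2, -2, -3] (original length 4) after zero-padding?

Original 4-point DFT: [-7, 2-1i, 3, 2+1i]
Zero-padded 7-point DFT provides frequency interpolation.

DFT_7([x, 0, ...]) = [-7, 1.9010+4.8152i, 0.3765-1.2634i, 1.2225+2.2289i, 1.2225-2.2289i, 0.3765+1.2634i, 1.9010-4.8152i]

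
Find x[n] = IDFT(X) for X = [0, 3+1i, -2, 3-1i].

x[n] = (1/4) Σ(k=0 to 3) X[k] · e^(2πikn/4)

Computing each x[n]:
x[0] = 1
x[1] = 0
x[2] = -2
x[3] = 1

x = [1, 0, -2, 1]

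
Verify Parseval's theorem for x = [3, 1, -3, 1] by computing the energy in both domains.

Time domain:
Σ|x[n]|² = |3|² + |1|² + |-3|² + |1|² = 20.0000

Frequency domain:
(1/4)Σ|X[k]|² = (1/4)(|2|² + |6|² + |-2|² + |6|²) = (1/4)·80.0000 = 20.0000

Both sides agree, confirming Parseval's theorem.

Σ|x[n]|² = (1/N)Σ|X[k]|² = 20.0000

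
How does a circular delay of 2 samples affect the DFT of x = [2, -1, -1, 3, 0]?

Time shift by 2: X_shifted[k] = ω_5^(2k) · X[k]
Shifted x = [3, 0, 2, -1, -1]

DFT(x[n-2]) = [3, 1.8820-2.7144i, 4.1180+2.2654i, 4.1180-2.2654i, 1.8820+2.7144i]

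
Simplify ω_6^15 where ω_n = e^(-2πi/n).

Since ω_6^6 = 1, powers reduce modulo 6.
15 mod 6 = 3
So ω_6^15 = ω_6^3 = e^(-2πi·3/6)

ω_6^15 = ω_6^3 = -1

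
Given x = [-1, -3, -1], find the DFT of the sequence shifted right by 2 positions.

Time shift by 2: X_shifted[k] = ω_3^(2k) · X[k]
Shifted x = [-3, -1, -1]

DFT(x[n-2]) = [-5, -2, -2]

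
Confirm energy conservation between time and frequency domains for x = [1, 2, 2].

Time domain:
Σ|x[n]|² = |1|² + |2|² + |2|² = 9.0000

Frequency domain:
(1/3)Σ|X[k]|² = (1/3)(|5|² + |-1|² + |-1|²) = (1/3)·27.0000 = 9.0000

Both sides agree, confirming Parseval's theorem.

Σ|x[n]|² = (1/N)Σ|X[k]|² = 9.0000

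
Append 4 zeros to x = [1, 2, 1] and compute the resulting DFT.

Original 3-point DFT: [4, -0.5000-0.8660i, -0.5000+0.8660i]
Zero-padded 7-point DFT provides frequency interpolation.

DFT_7([x, 0, ...]) = [4, 2.0245-2.5386i, -0.3460-1.5160i, -0.1784-0.0859i, -0.1784+0.0859i, -0.3460+1.5160i, 2.0245+2.5386i]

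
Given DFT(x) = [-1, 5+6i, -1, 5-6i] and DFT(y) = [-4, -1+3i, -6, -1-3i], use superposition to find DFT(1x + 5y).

By linearity: DFT(1x + 5y) = 1·DFT(x) + 5·DFT(y)
= 1·[-1, 5+6i, -1, 5-6i] + 5·[-4, -1+3i, -6, -1-3i]

Computing element-wise:
Z[0] = 1·(-1) + 5·(-4) = -21
Z[1] = 1·(5+6i) + 5·(-1+3i) = 21i
Z[2] = 1·(-1) + 5·(-6) = -31
Z[3] = 1·(5-6i) + 5·(-1-3i) = -21i

DFT(1x + 5y) = 1·X + 5·Y = [-21, 21i, -31, -21i]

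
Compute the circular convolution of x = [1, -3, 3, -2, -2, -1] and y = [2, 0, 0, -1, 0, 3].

(x ⊛ y)[n] = Σ(m=0 to 5) x[m] · y[(n-m) mod 6]

Computing each output sample:
(x ⊛ y)[0] = -5
(x ⊛ y)[1] = 5
(x ⊛ y)[2] = 1
(x ⊛ y)[3] = -11
(x ⊛ y)[4] = -4
(x ⊛ y)[5] = -2

x ⊛ y = [-5, 5, 1, -11, -4, -2]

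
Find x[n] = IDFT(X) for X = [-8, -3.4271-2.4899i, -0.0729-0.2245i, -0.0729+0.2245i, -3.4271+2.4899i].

x[n] = (1/5) Σ(k=0 to 4) X[k] · e^(2πikn/5)

Computing each x[n]:
x[0] = -3
x[1] = -1
x[2] = 0
x[3] = -1
x[4] = -3

x = [-3, -1, 0, -1, -3]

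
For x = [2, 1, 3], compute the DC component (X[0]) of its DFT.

X[0] = Σ(n=0 to 2) x[n] · ω_3^0 = Σ x[n]
= (2) + (1) + (3)

X[0] = 6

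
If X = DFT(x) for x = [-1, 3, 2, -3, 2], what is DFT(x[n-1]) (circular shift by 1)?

Time shift by 1: X_shifted[k] = ω_5^(1k) · X[k]
Shifted x = [2, -1, 3, 2, -3]

DFT(x[n-1]) = [3, -3.2812-2.4899i, 6.7812-0.2245i, 6.7812+0.2245i, -3.2812+2.4899i]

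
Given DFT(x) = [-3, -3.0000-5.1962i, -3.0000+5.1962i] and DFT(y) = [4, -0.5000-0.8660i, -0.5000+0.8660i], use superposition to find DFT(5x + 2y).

By linearity: DFT(5x + 2y) = 5·DFT(x) + 2·DFT(y)
= 5·[-3, -3.0000-5.1962i, -3.0000+5.1962i] + 2·[4, -0.5000-0.8660i, -0.5000+0.8660i]

Computing element-wise:
Z[0] = 5·(-3) + 2·(4) = -7
Z[1] = 5·(-3.0000-5.1962i) + 2·(-0.5000-0.8660i) = -16.0000-27.7130i
Z[2] = 5·(-3.0000+5.1962i) + 2·(-0.5000+0.8660i) = -16.0000+27.7130i

DFT(5x + 2y) = 5·X + 2·Y = [-7, -16.0000-27.7130i, -16.0000+27.7130i]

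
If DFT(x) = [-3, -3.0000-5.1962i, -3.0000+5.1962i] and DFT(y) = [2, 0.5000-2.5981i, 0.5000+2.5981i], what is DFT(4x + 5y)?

By linearity: DFT(4x + 5y) = 4·DFT(x) + 5·DFT(y)
= 4·[-3, -3.0000-5.1962i, -3.0000+5.1962i] + 5·[2, 0.5000-2.5981i, 0.5000+2.5981i]

Computing element-wise:
Z[0] = 4·(-3) + 5·(2) = -2
Z[1] = 4·(-3.0000-5.1962i) + 5·(0.5000-2.5981i) = -9.5000-33.7753i
Z[2] = 4·(-3.0000+5.1962i) + 5·(0.5000+2.5981i) = -9.5000+33.7753i

DFT(4x + 5y) = 4·X + 5·Y = [-2, -9.5000-33.7753i, -9.5000+33.7753i]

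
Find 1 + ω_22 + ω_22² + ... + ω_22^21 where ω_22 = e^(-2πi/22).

Sum of all nth roots of unity equals 0 for n > 1 (geometric series with r ≠ 1).

0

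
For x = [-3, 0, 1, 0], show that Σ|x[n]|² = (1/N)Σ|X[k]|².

Time domain:
Σ|x[n]|² = |-3|² + |0|² + |1|² + |0|² = 10.0000

Frequency domain:
(1/4)Σ|X[k]|² = (1/4)(|-2|² + |-4|² + |-2|² + |-4|²) = (1/4)·40.0000 = 10.0000

Both sides agree, confirming Parseval's theorem.

Σ|x[n]|² = (1/N)Σ|X[k]|² = 10.0000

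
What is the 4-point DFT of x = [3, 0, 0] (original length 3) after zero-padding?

Original 3-point DFT: [3, 3, 3]
Zero-padded 4-point DFT provides frequency interpolation.

DFT_4([x, 0, ...]) = [3, 3, 3, 3]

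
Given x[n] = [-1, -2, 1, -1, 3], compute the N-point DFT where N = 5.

X[k] = Σ(n=0 to 4) x[n] · ω_5^(nk)
where ω_5 = e^(-2πi/5)

Computing each X[k]:
X[0] = 0
X[1] = -0.6910+3.5797i
X[2] = -1.8090+4.8410i
X[3] = -1.8090-4.8410i
X[4] = -0.6910-3.5797i

X = [0, -0.6910+3.5797i, -1.8090+4.8410i, -1.8090-4.8410i, -0.6910-3.5797i]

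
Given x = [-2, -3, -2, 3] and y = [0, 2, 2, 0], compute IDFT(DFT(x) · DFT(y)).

(x ⊛ y)[n] = Σ(m=0 to 3) x[m] · y[(n-m) mod 4]

Computing each output sample:
(x ⊛ y)[0] = 2
(x ⊛ y)[1] = 2
(x ⊛ y)[2] = -10
(x ⊛ y)[3] = -10

x ⊛ y = [2, 2, -10, -10]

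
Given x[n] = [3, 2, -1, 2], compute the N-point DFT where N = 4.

X[k] = Σ(n=0 to 3) x[n] · ω_4^(nk)
where ω_4 = e^(-2πi/4)

Computing each X[k]:
X[0] = 6
X[1] = 4
X[2] = -2
X[3] = 4

X = [6, 4, -2, 4]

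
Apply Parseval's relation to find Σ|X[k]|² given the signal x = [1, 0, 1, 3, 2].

Parseval: Σ|x[n]|² = (1/N)Σ|X[k]|², so Σ|X[k]|² = N·Σ|x[n]|² = 5·15.0000

Σ|X[k]|² = N·Σ|x[n]|² = 5·15.0000 = 75.0000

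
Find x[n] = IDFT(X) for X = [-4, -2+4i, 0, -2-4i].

x[n] = (1/4) Σ(k=0 to 3) X[k] · e^(2πikn/4)

Computing each x[n]:
x[0] = -2
x[1] = -3
x[2] = 0
x[3] = 1

x = [-2, -3, 0, 1]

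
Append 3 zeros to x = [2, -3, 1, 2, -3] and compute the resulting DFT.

Original 5-point DFT: [-1, -2.2812+0.5878i, 7.7812-0.9511i, 7.7812+0.9511i, -2.2812-0.5878i]
Zero-padded 8-point DFT provides frequency interpolation.

DFT_8([x, 0, ...]) = [-1, 1.4645-0.2929i, -2+5i, 8.5355+1.7071i, 1, 8.5355-1.7071i, -2-5i, 1.4645+0.2929i]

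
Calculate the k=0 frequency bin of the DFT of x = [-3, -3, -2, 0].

X[0] = Σ(n=0 to 3) x[n] · ω_4^0 = Σ x[n]
= (-3) + (-3) + (-2) + (0)

X[0] = -8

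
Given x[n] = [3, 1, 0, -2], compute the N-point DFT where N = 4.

X[k] = Σ(n=0 to 3) x[n] · ω_4^(nk)
where ω_4 = e^(-2πi/4)

Computing each X[k]:
X[0] = 2
X[1] = 3-3i
X[2] = 4
X[3] = 3+3i

X = [2, 3-3i, 4, 3+3i]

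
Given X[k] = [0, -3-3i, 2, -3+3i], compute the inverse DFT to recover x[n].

x[n] = (1/4) Σ(k=0 to 3) X[k] · e^(2πikn/4)

Computing each x[n]:
x[0] = -1
x[1] = 1
x[2] = 2
x[3] = -2

x = [-1, 1, 2, -2]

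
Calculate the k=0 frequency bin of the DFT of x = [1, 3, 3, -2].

X[0] = Σ(n=0 to 3) x[n] · ω_4^0 = Σ x[n]
= (1) + (3) + (3) + (-2)

X[0] = 5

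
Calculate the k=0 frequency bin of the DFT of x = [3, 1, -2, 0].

X[0] = Σ(n=0 to 3) x[n] · ω_4^0 = Σ x[n]
= (3) + (1) + (-2) + (0)

X[0] = 2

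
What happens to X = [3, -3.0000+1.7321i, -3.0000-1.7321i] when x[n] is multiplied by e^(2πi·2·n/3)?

Modulation property: DFT(ω_3^(-2n)·x[n]) = X[(k-2) mod 3], so circularly shift X by 2 positions.

X[k-2] = [-3.0000+1.7321i, -3.0000-1.7321i, 3]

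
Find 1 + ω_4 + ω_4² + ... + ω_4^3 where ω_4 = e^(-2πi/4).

Sum of all nth roots of unity equals 0 for n > 1 (geometric series with r ≠ 1).

0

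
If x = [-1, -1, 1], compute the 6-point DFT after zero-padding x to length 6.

Original 3-point DFT: [-1, -1.0000+1.7321i, -1.0000-1.7321i]
Zero-padded 6-point DFT provides frequency interpolation.

DFT_6([x, 0, ...]) = [-1, -2, -1.0000+1.7321i, 1, -1.0000-1.7321i, -2]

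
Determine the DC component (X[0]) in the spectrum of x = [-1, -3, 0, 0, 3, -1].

X[0] = Σ(n=0 to 5) x[n] · ω_6^0 = Σ x[n]
= (-1) + (-3) + (0) + (0) + (3) + (-1)

X[0] = -2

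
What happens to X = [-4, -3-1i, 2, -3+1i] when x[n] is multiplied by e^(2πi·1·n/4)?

Modulation property: DFT(ω_4^(-1n)·x[n]) = X[(k-1) mod 4], so circularly shift X by 1 positions.

X[k-1] = [-3+1i, -4, -3-1i, 2]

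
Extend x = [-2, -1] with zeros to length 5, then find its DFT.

Original 2-point DFT: [-3, -1]
Zero-padded 5-point DFT provides frequency interpolation.

DFT_5([x, 0, ...]) = [-3, -2.3090+0.9511i, -1.1910+0.5878i, -1.1910-0.5878i, -2.3090-0.9511i]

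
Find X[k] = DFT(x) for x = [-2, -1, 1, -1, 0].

X[k] = Σ(n=0 to 4) x[n] · ω_5^(nk)
where ω_5 = e^(-2πi/5)

Computing each X[k]:
X[0] = -3
X[1] = -2.3090-0.2245i
X[2] = -1.1910+2.4899i
X[3] = -1.1910-2.4899i
X[4] = -2.3090+0.2245i

X = [-3, -2.3090-0.2245i, -1.1910+2.4899i, -1.1910-2.4899i, -2.3090+0.2245i]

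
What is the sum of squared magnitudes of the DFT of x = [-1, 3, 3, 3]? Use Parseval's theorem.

Parseval: Σ|x[n]|² = (1/N)Σ|X[k]|², so Σ|X[k]|² = N·Σ|x[n]|² = 4·28.0000

Σ|X[k]|² = N·Σ|x[n]|² = 4·28.0000 = 112.0000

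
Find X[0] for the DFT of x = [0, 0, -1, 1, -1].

X[0] = Σ(n=0 to 4) x[n] · ω_5^0 = Σ x[n]
= (0) + (0) + (-1) + (1) + (-1)

X[0] = -1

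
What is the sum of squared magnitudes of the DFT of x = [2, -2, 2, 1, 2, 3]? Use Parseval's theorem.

Parseval: Σ|x[n]|² = (1/N)Σ|X[k]|², so Σ|X[k]|² = N·Σ|x[n]|² = 6·26.0000

Σ|X[k]|² = N·Σ|x[n]|² = 6·26.0000 = 156.0000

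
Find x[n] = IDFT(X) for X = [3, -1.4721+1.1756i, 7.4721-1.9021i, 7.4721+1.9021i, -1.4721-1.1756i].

x[n] = (1/5) Σ(k=0 to 4) X[k] · e^(2πikn/5)

Computing each x[n]:
x[0] = 3
x[1] = -2
x[2] = 1
x[3] = 3
x[4] = -2

x = [3, -2, 1, 3, -2]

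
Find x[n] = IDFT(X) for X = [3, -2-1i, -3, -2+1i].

x[n] = (1/4) Σ(k=0 to 3) X[k] · e^(2πikn/4)

Computing each x[n]:
x[0] = -1
x[1] = 2
x[2] = 1
x[3] = 1

x = [-1, 2, 1, 1]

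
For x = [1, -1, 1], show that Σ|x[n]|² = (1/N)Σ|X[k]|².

Time domain:
Σ|x[n]|² = |1|² + |-1|² + |1|² = 3.0000

Frequency domain:
(1/3)Σ|X[k]|² = (1/3)(|1|² + |1.0000+1.7321i|² + |1.0000-1.7321i|²) = (1/3)·9.0000 = 3.0000

Both sides agree, confirming Parseval's theorem.

Σ|x[n]|² = (1/N)Σ|X[k]|² = 3.0000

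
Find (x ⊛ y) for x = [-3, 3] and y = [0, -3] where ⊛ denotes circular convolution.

(x ⊛ y)[n] = Σ(m=0 to 1) x[m] · y[(n-m) mod 2]

Computing each output sample:
(x ⊛ y)[0] = -9
(x ⊛ y)[1] = 9

x ⊛ y = [-9, 9]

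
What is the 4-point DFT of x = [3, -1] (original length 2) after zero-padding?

Original 2-point DFT: [2, 4]
Zero-padded 4-point DFT provides frequency interpolation.

DFT_4([x, 0, ...]) = [2, 3+1i, 4, 3-1i]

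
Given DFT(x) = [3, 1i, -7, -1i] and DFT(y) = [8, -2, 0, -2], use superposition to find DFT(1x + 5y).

By linearity: DFT(1x + 5y) = 1·DFT(x) + 5·DFT(y)
= 1·[3, 1i, -7, -1i] + 5·[8, -2, 0, -2]

Computing element-wise:
Z[0] = 1·(3) + 5·(8) = 43
Z[1] = 1·(1i) + 5·(-2) = -10+1i
Z[2] = 1·(-7) + 5·(0) = -7
Z[3] = 1·(-1i) + 5·(-2) = -10-1i

DFT(1x + 5y) = 1·X + 5·Y = [43, -10+1i, -7, -10-1i]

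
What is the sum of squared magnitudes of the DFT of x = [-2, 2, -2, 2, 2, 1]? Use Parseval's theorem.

Parseval: Σ|x[n]|² = (1/N)Σ|X[k]|², so Σ|X[k]|² = N·Σ|x[n]|² = 6·21.0000

Σ|X[k]|² = N·Σ|x[n]|² = 6·21.0000 = 126.0000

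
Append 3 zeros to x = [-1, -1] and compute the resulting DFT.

Original 2-point DFT: [-2, 0]
Zero-padded 5-point DFT provides frequency interpolation.

DFT_5([x, 0, ...]) = [-2, -1.3090+0.9511i, -0.1910+0.5878i, -0.1910-0.5878i, -1.3090-0.9511i]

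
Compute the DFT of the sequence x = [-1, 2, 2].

X[k] = Σ(n=0 to 2) x[n] · ω_3^(nk)
where ω_3 = e^(-2πi/3)

Computing each X[k]:
X[0] = 3
X[1] = -3
X[2] = -3

X = [3, -3, -3]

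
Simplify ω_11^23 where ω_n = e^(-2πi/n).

Since ω_11^11 = 1, powers reduce modulo 11.
23 mod 11 = 1
So ω_11^23 = ω_11^1 = e^(-2πi·1/11)

ω_11^23 = ω_11^1 = 0.8413-0.5406i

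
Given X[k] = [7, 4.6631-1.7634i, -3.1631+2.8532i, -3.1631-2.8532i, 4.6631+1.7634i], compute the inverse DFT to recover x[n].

x[n] = (1/5) Σ(k=0 to 4) X[k] · e^(2πikn/5)

Computing each x[n]:
x[0] = 2
x[1] = 3
x[2] = 1
x[3] = -2
x[4] = 3

x = [2, 3, 1, -2, 3]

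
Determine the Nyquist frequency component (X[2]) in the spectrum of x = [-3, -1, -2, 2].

X[2] = Σ(n=0 to 3) x[n] · ω_4^(2n) where ω_4 = e^(-2πi/4)
= (-3)·ω_4^0 + (-1)·ω_4^2 + (-2)·ω_4^4 + (2)·ω_4^6

X[2] = -6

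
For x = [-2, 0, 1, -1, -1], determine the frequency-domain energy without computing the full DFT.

Parseval: Σ|x[n]|² = (1/N)Σ|X[k]|², so Σ|X[k]|² = N·Σ|x[n]|² = 5·7.0000

Σ|X[k]|² = N·Σ|x[n]|² = 5·7.0000 = 35.0000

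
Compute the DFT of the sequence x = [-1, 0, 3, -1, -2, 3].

X[k] = Σ(n=0 to 5) x[n] · ω_6^(nk)
where ω_6 = e^(-2πi/6)

Computing each X[k]:
X[0] = 2
X[1] = 1.0000-1.7321i
X[2] = -4.0000+6.9282i
X[3] = -2
X[4] = -4.0000-6.9282i
X[5] = 1.0000+1.7321i

X = [2, 1.0000-1.7321i, -4.0000+6.9282i, -2, -4.0000-6.9282i, 1.0000+1.7321i]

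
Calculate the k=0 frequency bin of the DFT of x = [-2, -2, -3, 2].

X[0] = Σ(n=0 to 3) x[n] · ω_4^0 = Σ x[n]
= (-2) + (-2) + (-3) + (2)

X[0] = -5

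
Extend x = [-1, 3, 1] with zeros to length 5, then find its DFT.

Original 3-point DFT: [3, -3.0000-1.7321i, -3.0000+1.7321i]
Zero-padded 5-point DFT provides frequency interpolation.

DFT_5([x, 0, ...]) = [3, -0.8820-3.4410i, -3.1180-0.8123i, -3.1180+0.8123i, -0.8820+3.4410i]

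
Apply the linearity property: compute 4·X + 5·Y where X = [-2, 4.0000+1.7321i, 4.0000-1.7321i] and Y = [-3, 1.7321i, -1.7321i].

By linearity: DFT(4x + 5y) = 4·DFT(x) + 5·DFT(y)
= 4·[-2, 4.0000+1.7321i, 4.0000-1.7321i] + 5·[-3, 1.7321i, -1.7321i]

Computing element-wise:
Z[0] = 4·(-2) + 5·(-3) = -23
Z[1] = 4·(4.0000+1.7321i) + 5·(1.7321i) = 16.0000+15.5889i
Z[2] = 4·(4.0000-1.7321i) + 5·(-1.7321i) = 16.0000-15.5889i

DFT(4x + 5y) = 4·X + 5·Y = [-23, 16.0000+15.5889i, 16.0000-15.5889i]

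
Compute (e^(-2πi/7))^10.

Since ω_7^7 = 1, powers reduce modulo 7.
10 mod 7 = 3
So ω_7^10 = ω_7^3 = e^(-2πi·3/7)

ω_7^10 = ω_7^3 = -0.9010-0.4339i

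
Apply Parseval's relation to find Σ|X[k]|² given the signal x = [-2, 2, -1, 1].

Parseval: Σ|x[n]|² = (1/N)Σ|X[k]|², so Σ|X[k]|² = N·Σ|x[n]|² = 4·10.0000

Σ|X[k]|² = N·Σ|x[n]|² = 4·10.0000 = 40.0000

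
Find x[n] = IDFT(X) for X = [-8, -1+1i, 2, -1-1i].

x[n] = (1/4) Σ(k=0 to 3) X[k] · e^(2πikn/4)

Computing each x[n]:
x[0] = -2
x[1] = -3
x[2] = -1
x[3] = -2

x = [-2, -3, -1, -2]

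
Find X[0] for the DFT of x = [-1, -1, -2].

X[0] = Σ(n=0 to 2) x[n] · ω_3^0 = Σ x[n]
= (-1) + (-1) + (-2)

X[0] = -4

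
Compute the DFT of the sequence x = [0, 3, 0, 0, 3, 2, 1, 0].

X[k] = Σ(n=0 to 7) x[n] · ω_8^(nk)
where ω_8 = e^(-2πi/8)

Computing each X[k]:
X[0] = 9
X[1] = -2.2929+0.2929i
X[2] = 2-5i
X[3] = -3.7071-1.7071i
X[4] = -1
X[5] = -3.7071+1.7071i
X[6] = 2+5i
X[7] = -2.2929-0.2929i

X = [9, -2.2929+0.2929i, 2-5i, -3.7071-1.7071i, -1, -3.7071+1.7071i, 2+5i, -2.2929-0.2929i]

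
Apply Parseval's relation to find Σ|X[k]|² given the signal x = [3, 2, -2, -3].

Parseval: Σ|x[n]|² = (1/N)Σ|X[k]|², so Σ|X[k]|² = N·Σ|x[n]|² = 4·26.0000

Σ|X[k]|² = N·Σ|x[n]|² = 4·26.0000 = 104.0000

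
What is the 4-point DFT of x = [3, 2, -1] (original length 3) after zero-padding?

Original 3-point DFT: [4, 2.5000-2.5981i, 2.5000+2.5981i]
Zero-padded 4-point DFT provides frequency interpolation.

DFT_4([x, 0, ...]) = [4, 4-2i, 0, 4+2i]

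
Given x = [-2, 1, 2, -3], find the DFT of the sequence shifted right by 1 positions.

Time shift by 1: X_shifted[k] = ω_4^(1k) · X[k]
Shifted x = [-3, -2, 1, 2]

DFT(x[n-1]) = [-2, -4+4i, -2, -4-4i]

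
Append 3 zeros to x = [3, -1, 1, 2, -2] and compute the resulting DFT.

Original 5-point DFT: [3, -0.3541-0.3633i, 6.3541-1.5388i, 6.3541+1.5388i, -0.3541+0.3633i]
Zero-padded 8-point DFT provides frequency interpolation.

DFT_8([x, 0, ...]) = [3, 2.8787-1.7071i, 3i, 7.1213+0.2929i, 1, 7.1213-0.2929i, -3i, 2.8787+1.7071i]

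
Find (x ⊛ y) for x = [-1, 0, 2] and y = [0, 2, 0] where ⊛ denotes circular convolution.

(x ⊛ y)[n] = Σ(m=0 to 2) x[m] · y[(n-m) mod 3]

Computing each output sample:
(x ⊛ y)[0] = 4
(x ⊛ y)[1] = -2
(x ⊛ y)[2] = 0

x ⊛ y = [4, -2, 0]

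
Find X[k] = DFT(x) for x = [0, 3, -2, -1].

X[k] = Σ(n=0 to 3) x[n] · ω_4^(nk)
where ω_4 = e^(-2πi/4)

Computing each X[k]:
X[0] = 0
X[1] = 2-4i
X[2] = -4
X[3] = 2+4i

X = [0, 2-4i, -4, 2+4i]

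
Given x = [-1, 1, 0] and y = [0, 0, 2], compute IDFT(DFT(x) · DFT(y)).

(x ⊛ y)[n] = Σ(m=0 to 2) x[m] · y[(n-m) mod 3]

Computing each output sample:
(x ⊛ y)[0] = 2
(x ⊛ y)[1] = 0
(x ⊛ y)[2] = -2

x ⊛ y = [2, 0, -2]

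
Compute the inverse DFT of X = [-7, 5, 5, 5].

x[n] = (1/4) Σ(k=0 to 3) X[k] · e^(2πikn/4)

Computing each x[n]:
x[0] = 2
x[1] = -3
x[2] = -3
x[3] = -3

x = [2, -3, -3, -3]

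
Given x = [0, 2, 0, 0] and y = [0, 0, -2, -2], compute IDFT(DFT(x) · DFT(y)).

(x ⊛ y)[n] = Σ(m=0 to 3) x[m] · y[(n-m) mod 4]

Computing each output sample:
(x ⊛ y)[0] = -4
(x ⊛ y)[1] = 0
(x ⊛ y)[2] = 0
(x ⊛ y)[3] = -4

x ⊛ y = [-4, 0, 0, -4]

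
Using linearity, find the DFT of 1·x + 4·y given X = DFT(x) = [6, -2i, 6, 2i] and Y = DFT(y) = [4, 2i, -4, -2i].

By linearity: DFT(1x + 4y) = 1·DFT(x) + 4·DFT(y)
= 1·[6, -2i, 6, 2i] + 4·[4, 2i, -4, -2i]

Computing element-wise:
Z[0] = 1·(6) + 4·(4) = 22
Z[1] = 1·(-2i) + 4·(2i) = 6i
Z[2] = 1·(6) + 4·(-4) = -10
Z[3] = 1·(2i) + 4·(-2i) = -6i

DFT(1x + 4y) = 1·X + 4·Y = [22, 6i, -10, -6i]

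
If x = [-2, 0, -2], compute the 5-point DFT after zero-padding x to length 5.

Original 3-point DFT: [-4, -1.0000-1.7321i, -1.0000+1.7321i]
Zero-padded 5-point DFT provides frequency interpolation.

DFT_5([x, 0, ...]) = [-4, -0.3820+1.1756i, -2.6180-1.9021i, -2.6180+1.9021i, -0.3820-1.1756i]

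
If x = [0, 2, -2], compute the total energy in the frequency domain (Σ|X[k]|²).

Parseval: Σ|x[n]|² = (1/N)Σ|X[k]|², so Σ|X[k]|² = N·Σ|x[n]|² = 3·8.0000

Σ|X[k]|² = N·Σ|x[n]|² = 3·8.0000 = 24.0000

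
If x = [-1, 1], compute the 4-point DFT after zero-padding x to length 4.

Original 2-point DFT: [0, -2]
Zero-padded 4-point DFT provides frequency interpolation.

DFT_4([x, 0, ...]) = [0, -1-1i, -2, -1+1i]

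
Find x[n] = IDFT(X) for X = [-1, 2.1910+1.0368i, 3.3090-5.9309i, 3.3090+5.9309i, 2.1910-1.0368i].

x[n] = (1/5) Σ(k=0 to 4) X[k] · e^(2πikn/5)

Computing each x[n]:
x[0] = 2
x[1] = 0
x[2] = -3
x[3] = 2
x[4] = -2

x = [2, 0, -3, 2, -2]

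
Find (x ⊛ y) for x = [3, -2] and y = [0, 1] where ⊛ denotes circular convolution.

(x ⊛ y)[n] = Σ(m=0 to 1) x[m] · y[(n-m) mod 2]

Computing each output sample:
(x ⊛ y)[0] = -2
(x ⊛ y)[1] = 3

x ⊛ y = [-2, 3]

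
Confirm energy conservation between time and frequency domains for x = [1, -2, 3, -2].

Time domain:
Σ|x[n]|² = |1|² + |-2|² + |3|² + |-2|² = 18.0000

Frequency domain:
(1/4)Σ|X[k]|² = (1/4)(|0|² + |-2|² + |8|² + |-2|²) = (1/4)·72.0000 = 18.0000

Both sides agree, confirming Parseval's theorem.

Σ|x[n]|² = (1/N)Σ|X[k]|² = 18.0000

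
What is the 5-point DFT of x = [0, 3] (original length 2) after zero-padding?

Original 2-point DFT: [3, -3]
Zero-padded 5-point DFT provides frequency interpolation.

DFT_5([x, 0, ...]) = [3, 0.9271-2.8532i, -2.4271-1.7634i, -2.4271+1.7634i, 0.9271+2.8532i]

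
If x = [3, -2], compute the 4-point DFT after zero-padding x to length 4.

Original 2-point DFT: [1, 5]
Zero-padded 4-point DFT provides frequency interpolation.

DFT_4([x, 0, ...]) = [1, 3+2i, 5, 3-2i]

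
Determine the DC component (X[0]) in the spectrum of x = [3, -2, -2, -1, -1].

X[0] = Σ(n=0 to 4) x[n] · ω_5^0 = Σ x[n]
= (3) + (-2) + (-2) + (-1) + (-1)

X[0] = -3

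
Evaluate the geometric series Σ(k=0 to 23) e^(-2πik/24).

Sum of all nth roots of unity equals 0 for n > 1 (geometric series with r ≠ 1).

0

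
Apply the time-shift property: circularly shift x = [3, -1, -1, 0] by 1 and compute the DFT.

Time shift by 1: X_shifted[k] = ω_4^(1k) · X[k]
Shifted x = [0, 3, -1, -1]

DFT(x[n-1]) = [1, 1-4i, -3, 1+4i]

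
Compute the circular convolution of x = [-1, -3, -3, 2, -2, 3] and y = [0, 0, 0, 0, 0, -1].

(x ⊛ y)[n] = Σ(m=0 to 5) x[m] · y[(n-m) mod 6]

Computing each output sample:
(x ⊛ y)[0] = 3
(x ⊛ y)[1] = 3
(x ⊛ y)[2] = -2
(x ⊛ y)[3] = 2
(x ⊛ y)[4] = -3
(x ⊛ y)[5] = 1

x ⊛ y = [3, 3, -2, 2, -3, 1]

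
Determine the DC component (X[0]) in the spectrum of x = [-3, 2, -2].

X[0] = Σ(n=0 to 2) x[n] · ω_3^0 = Σ x[n]
= (-3) + (2) + (-2)

X[0] = -3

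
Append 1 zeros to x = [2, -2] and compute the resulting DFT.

Original 2-point DFT: [0, 4]
Zero-padded 3-point DFT provides frequency interpolation.

DFT_3([x, 0, ...]) = [0, 3.0000+1.7321i, 3.0000-1.7321i]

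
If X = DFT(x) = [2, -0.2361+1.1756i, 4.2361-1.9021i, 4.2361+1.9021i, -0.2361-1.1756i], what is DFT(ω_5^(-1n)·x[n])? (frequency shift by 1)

Modulation property: DFT(ω_5^(-1n)·x[n]) = X[(k-1) mod 5], so circularly shift X by 1 positions.

X[k-1] = [-0.2361-1.1756i, 2, -0.2361+1.1756i, 4.2361-1.9021i, 4.2361+1.9021i]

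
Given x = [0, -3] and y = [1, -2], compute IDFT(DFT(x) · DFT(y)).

(x ⊛ y)[n] = Σ(m=0 to 1) x[m] · y[(n-m) mod 2]

Computing each output sample:
(x ⊛ y)[0] = 6
(x ⊛ y)[1] = -3

x ⊛ y = [6, -3]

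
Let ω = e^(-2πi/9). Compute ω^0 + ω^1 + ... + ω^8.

Sum of all nth roots of unity equals 0 for n > 1 (geometric series with r ≠ 1).

0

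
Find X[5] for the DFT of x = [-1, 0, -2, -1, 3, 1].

X[5] = Σ(n=0 to 5) x[n] · ω_6^(5n) where ω_6 = e^(-2πi/6)
= (-1)·ω_6^0 + (0)·ω_6^5 + (-2)·ω_6^10 + (-1)·ω_6^15 + (3)·ω_6^20 + (1)·ω_6^25

X[5] = -5.1962i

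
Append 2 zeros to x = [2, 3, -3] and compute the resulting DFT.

Original 3-point DFT: [2, 2.0000-5.1962i, 2.0000+5.1962i]
Zero-padded 5-point DFT provides frequency interpolation.

DFT_5([x, 0, ...]) = [2, 5.3541-1.0898i, -1.3541-4.6165i, -1.3541+4.6165i, 5.3541+1.0898i]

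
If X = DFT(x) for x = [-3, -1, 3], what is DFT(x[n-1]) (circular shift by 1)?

Time shift by 1: X_shifted[k] = ω_3^(1k) · X[k]
Shifted x = [3, -3, -1]

DFT(x[n-1]) = [-1, 5.0000+1.7321i, 5.0000-1.7321i]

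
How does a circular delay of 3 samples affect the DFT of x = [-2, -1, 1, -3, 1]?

Time shift by 3: X_shifted[k] = ω_5^(3k) · X[k]
Shifted x = [1, -3, 1, -2, -1]

DFT(x[n-3]) = [-4, 0.5729+0.1388i, 3.9271+4.0287i, 3.9271-4.0287i, 0.5729-0.1388i]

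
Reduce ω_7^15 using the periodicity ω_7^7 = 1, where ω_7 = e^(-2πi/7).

Since ω_7^7 = 1, powers reduce modulo 7.
15 mod 7 = 1
So ω_7^15 = ω_7^1 = e^(-2πi·1/7)

ω_7^15 = ω_7^1 = 0.6235-0.7818i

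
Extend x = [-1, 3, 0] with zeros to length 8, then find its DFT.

Original 3-point DFT: [2, -2.5000-2.5981i, -2.5000+2.5981i]
Zero-padded 8-point DFT provides frequency interpolation.

DFT_8([x, 0, ...]) = [2, 1.1213-2.1213i, -1-3i, -3.1213-2.1213i, -4, -3.1213+2.1213i, -1+3i, 1.1213+2.1213i]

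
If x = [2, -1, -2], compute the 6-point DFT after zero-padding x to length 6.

Original 3-point DFT: [-1, 3.5000-0.8660i, 3.5000+0.8660i]
Zero-padded 6-point DFT provides frequency interpolation.

DFT_6([x, 0, ...]) = [-1, 2.5000+2.5981i, 3.5000-0.8660i, 1, 3.5000+0.8660i, 2.5000-2.5981i]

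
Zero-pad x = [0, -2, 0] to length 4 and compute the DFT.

Original 3-point DFT: [-2, 1.0000+1.7321i, 1.0000-1.7321i]
Zero-padded 4-point DFT provides frequency interpolation.

DFT_4([x, 0, ...]) = [-2, 2i, 2, -2i]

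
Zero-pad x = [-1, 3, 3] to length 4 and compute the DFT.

Original 3-point DFT: [5, -4, -4]
Zero-padded 4-point DFT provides frequency interpolation.

DFT_4([x, 0, ...]) = [5, -4-3i, -1, -4+3i]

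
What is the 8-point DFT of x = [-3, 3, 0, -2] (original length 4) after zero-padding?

Original 4-point DFT: [-2, -3-5i, -4, -3+5i]
Zero-padded 8-point DFT provides frequency interpolation.

DFT_8([x, 0, ...]) = [-2, 0.5355-0.7071i, -3-5i, -6.5355-0.7071i, -4, -6.5355+0.7071i, -3+5i, 0.5355+0.7071i]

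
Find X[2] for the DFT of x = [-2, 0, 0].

X[2] = Σ(n=0 to 2) x[n] · ω_3^(2n) where ω_3 = e^(-2πi/3)
= (-2)·ω_3^0 + (0)·ω_3^2 + (0)·ω_3^4

X[2] = -2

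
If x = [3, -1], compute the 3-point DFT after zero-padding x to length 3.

Original 2-point DFT: [2, 4]
Zero-padded 3-point DFT provides frequency interpolation.

DFT_3([x, 0, ...]) = [2, 3.5000+0.8660i, 3.5000-0.8660i]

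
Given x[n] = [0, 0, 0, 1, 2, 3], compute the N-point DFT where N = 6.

X[k] = Σ(n=0 to 5) x[n] · ω_6^(nk)
where ω_6 = e^(-2πi/6)

Computing each X[k]:
X[0] = 6
X[1] = -0.5000+4.3301i
X[2] = -1.5000+0.8660i
X[3] = -2
X[4] = -1.5000-0.8660i
X[5] = -0.5000-4.3301i

X = [6, -0.5000+4.3301i, -1.5000+0.8660i, -2, -1.5000-0.8660i, -0.5000-4.3301i]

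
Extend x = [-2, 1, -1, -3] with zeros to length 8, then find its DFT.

Original 4-point DFT: [-5, -1-4i, -1, -1+4i]
Zero-padded 8-point DFT provides frequency interpolation.

DFT_8([x, 0, ...]) = [-5, 0.8284+2.4142i, -1-4i, -4.8284+0.4142i, -1, -4.8284-0.4142i, -1+4i, 0.8284-2.4142i]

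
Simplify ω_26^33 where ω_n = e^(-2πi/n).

Since ω_26^26 = 1, powers reduce modulo 26.
33 mod 26 = 7
So ω_26^33 = ω_26^7 = e^(-2πi·7/26)

ω_26^33 = ω_26^7 = -0.1205-0.9927i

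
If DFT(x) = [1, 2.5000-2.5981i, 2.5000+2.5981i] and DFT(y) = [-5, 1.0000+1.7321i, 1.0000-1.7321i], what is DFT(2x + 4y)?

By linearity: DFT(2x + 4y) = 2·DFT(x) + 4·DFT(y)
= 2·[1, 2.5000-2.5981i, 2.5000+2.5981i] + 4·[-5, 1.0000+1.7321i, 1.0000-1.7321i]

Computing element-wise:
Z[0] = 2·(1) + 4·(-5) = -18
Z[1] = 2·(2.5000-2.5981i) + 4·(1.0000+1.7321i) = 9.0000+1.7322i
Z[2] = 2·(2.5000+2.5981i) + 4·(1.0000-1.7321i) = 9.0000-1.7322i

DFT(2x + 4y) = 2·X + 4·Y = [-18, 9.0000+1.7322i, 9.0000-1.7322i]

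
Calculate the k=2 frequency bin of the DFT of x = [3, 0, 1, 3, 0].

X[2] = Σ(n=0 to 4) x[n] · ω_5^(2n) where ω_5 = e^(-2πi/5)
= (3)·ω_5^0 + (0)·ω_5^2 + (1)·ω_5^4 + (3)·ω_5^6 + (0)·ω_5^8

X[2] = 4.2361-1.9021i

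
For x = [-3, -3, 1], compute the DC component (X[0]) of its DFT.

X[0] = Σ(n=0 to 2) x[n] · ω_3^0 = Σ x[n]
= (-3) + (-3) + (1)

X[0] = -5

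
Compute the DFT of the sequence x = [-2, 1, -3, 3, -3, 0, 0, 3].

X[k] = Σ(n=0 to 7) x[n] · ω_8^(nk)
where ω_8 = e^(-2πi/8)

Computing each X[k]:
X[0] = -1
X[1] = 1.7071+2.2929i
X[2] = -2+5i
X[3] = 0.2929-3.7071i
X[4] = -15
X[5] = 0.2929+3.7071i
X[6] = -2-5i
X[7] = 1.7071-2.2929i

X = [-1, 1.7071+2.2929i, -2+5i, 0.2929-3.7071i, -15, 0.2929+3.7071i, -2-5i, 1.7071-2.2929i]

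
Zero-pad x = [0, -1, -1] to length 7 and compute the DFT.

Original 3-point DFT: [-2, 1, 1]
Zero-padded 7-point DFT provides frequency interpolation.

DFT_7([x, 0, ...]) = [-2, -0.4010+1.7568i, 1.1235+0.5410i, 0.2775-0.3479i, 0.2775+0.3479i, 1.1235-0.5410i, -0.4010-1.7568i]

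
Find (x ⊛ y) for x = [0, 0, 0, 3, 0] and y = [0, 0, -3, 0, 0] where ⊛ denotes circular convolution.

(x ⊛ y)[n] = Σ(m=0 to 4) x[m] · y[(n-m) mod 5]

Computing each output sample:
(x ⊛ y)[0] = -9
(x ⊛ y)[1] = 0
(x ⊛ y)[2] = 0
(x ⊛ y)[3] = 0
(x ⊛ y)[4] = 0

x ⊛ y = [-9, 0, 0, 0, 0]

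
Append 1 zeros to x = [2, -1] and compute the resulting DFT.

Original 2-point DFT: [1, 3]
Zero-padded 3-point DFT provides frequency interpolation.

DFT_3([x, 0, ...]) = [1, 2.5000+0.8660i, 2.5000-0.8660i]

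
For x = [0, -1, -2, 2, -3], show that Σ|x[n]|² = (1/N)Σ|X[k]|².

Time domain:
Σ|x[n]|² = |0|² + |-1|² + |-2|² + |2|² + |-3|² = 18.0000

Frequency domain:
(1/5)Σ|X[k]|² = (1/5)(|-4|² + |-1.2361+0.4490i|² + |3.2361-4.9798i|² + |3.2361+4.9798i|² + |-1.2361-0.4490i|²) = (1/5)·90.0000 = 18.0000

Both sides agree, confirming Parseval's theorem.

Σ|x[n]|² = (1/N)Σ|X[k]|² = 18.0000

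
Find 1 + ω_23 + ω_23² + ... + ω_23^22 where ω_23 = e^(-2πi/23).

Sum of all nth roots of unity equals 0 for n > 1 (geometric series with r ≠ 1).

0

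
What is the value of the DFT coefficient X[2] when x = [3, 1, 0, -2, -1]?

X[2] = Σ(n=0 to 4) x[n] · ω_5^(2n) where ω_5 = e^(-2πi/5)
= (3)·ω_5^0 + (1)·ω_5^2 + (0)·ω_5^4 + (-2)·ω_5^6 + (-1)·ω_5^8

X[2] = 2.3820+0.7265i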